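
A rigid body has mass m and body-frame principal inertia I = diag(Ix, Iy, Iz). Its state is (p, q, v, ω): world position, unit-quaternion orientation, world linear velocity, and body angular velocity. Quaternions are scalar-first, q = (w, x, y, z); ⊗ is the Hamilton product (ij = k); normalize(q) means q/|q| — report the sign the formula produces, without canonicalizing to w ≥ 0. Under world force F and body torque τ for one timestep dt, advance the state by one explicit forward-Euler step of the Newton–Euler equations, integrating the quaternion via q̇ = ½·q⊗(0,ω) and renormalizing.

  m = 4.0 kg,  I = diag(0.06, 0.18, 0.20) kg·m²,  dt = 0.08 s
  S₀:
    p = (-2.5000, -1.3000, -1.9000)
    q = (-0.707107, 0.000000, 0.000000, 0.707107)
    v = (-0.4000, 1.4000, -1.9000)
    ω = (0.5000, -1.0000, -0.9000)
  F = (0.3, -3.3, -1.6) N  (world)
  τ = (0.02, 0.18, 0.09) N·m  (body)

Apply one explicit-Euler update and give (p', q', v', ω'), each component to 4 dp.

p' = p + v·dt = (-2.5320, -1.1880, -2.0520)
v' = v + a·dt = (-0.3940, 1.3340, -1.9320)
(τ − ω×Iω)/I = (0.0333, 0.6500, 0.7500)
new body rate ω' = (0.5027, -0.9480, -0.8400)
Hamilton product q⊗(0,ω) = (0.6363963, 0.3535535, 1.0606605, 0.6363963)
q + ½dt·q⊗(0,ω), renormalized = (-0.6805, 0.0141, 0.0424, 0.7314)

p' = (-2.5320, -1.1880, -2.0520)
q' = (-0.6805, 0.0141, 0.0424, 0.7314)
v' = (-0.3940, 1.3340, -1.9320)
ω' = (0.5027, -0.9480, -0.8400)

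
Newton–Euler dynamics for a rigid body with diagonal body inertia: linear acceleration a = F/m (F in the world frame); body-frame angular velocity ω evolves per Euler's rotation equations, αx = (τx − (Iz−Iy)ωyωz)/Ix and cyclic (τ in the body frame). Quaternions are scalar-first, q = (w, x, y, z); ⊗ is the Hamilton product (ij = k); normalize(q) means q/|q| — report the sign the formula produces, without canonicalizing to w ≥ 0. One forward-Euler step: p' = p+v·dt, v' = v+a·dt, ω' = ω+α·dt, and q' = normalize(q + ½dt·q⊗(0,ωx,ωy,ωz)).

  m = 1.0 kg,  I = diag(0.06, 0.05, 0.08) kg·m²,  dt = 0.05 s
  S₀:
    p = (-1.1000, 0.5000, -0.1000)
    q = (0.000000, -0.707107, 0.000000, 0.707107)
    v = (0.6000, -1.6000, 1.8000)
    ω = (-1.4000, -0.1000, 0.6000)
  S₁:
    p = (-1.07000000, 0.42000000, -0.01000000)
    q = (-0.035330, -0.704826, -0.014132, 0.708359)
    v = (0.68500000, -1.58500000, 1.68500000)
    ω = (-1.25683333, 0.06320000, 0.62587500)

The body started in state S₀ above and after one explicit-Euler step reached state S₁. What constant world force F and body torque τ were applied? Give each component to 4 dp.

rate change Δω = (0.14316667, 0.16320000, 0.02587500)
precession coupling = (-0.0018, 0.0168, -0.0014)
applied torque τ = (0.1700, 0.1800, 0.0400)
Δv = v₁−v₀ = (0.08500000, 0.01500000, -0.11500000)
F = m·Δv/dt = (1.7000, 0.3000, -2.3000)

F = (1.7000, 0.3000, -2.3000)
τ = (0.1700, 0.1800, 0.0400)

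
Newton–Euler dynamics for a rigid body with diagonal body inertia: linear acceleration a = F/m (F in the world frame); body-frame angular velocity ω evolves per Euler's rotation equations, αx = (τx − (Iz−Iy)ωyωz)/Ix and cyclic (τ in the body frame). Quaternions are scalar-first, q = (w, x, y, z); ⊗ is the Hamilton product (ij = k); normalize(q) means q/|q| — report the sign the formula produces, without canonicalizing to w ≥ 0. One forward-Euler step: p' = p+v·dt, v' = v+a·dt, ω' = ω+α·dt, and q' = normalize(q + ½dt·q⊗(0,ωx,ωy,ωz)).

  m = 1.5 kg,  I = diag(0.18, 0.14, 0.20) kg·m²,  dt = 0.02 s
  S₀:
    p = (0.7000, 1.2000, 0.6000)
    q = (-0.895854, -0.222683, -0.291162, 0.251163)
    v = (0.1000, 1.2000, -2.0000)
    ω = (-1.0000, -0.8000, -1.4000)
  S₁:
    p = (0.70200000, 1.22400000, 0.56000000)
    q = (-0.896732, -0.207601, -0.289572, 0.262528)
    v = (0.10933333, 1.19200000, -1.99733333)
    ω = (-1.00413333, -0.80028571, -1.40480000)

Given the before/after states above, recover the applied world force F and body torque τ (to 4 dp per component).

F = (0.7000, -0.6000, 0.2000)
τ = (0.0300, -0.0300, -0.0800)

rate change Δω = (-0.00413333, -0.00028571, -0.00480000)
ω₀×(Iω₀) = (0.0672, -0.0280, -0.0320)
τ = I·(Δω/dt) + ω₀×(Iω₀) = (0.0300, -0.0300, -0.0800)
v₁ − v₀ = (0.00933333, -0.00800000, 0.00266667)
F = m·Δv/dt = (0.7000, -0.6000, 0.2000)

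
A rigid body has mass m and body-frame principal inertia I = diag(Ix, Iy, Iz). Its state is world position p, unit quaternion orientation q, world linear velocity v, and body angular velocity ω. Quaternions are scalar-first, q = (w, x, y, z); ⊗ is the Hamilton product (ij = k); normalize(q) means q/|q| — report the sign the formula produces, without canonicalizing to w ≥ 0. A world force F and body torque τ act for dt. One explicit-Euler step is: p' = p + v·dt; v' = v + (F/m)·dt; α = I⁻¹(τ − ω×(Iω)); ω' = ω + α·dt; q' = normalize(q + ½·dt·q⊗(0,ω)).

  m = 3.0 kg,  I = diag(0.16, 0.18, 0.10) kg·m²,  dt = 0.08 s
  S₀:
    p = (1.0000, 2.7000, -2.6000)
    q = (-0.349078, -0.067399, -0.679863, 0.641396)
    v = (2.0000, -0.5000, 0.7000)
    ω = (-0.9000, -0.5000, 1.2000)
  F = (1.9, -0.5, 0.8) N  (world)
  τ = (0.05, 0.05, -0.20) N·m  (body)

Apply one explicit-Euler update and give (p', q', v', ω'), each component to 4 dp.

gyro term ω×Iω = (0.0480, -0.0648, 0.0090)
(τ − ω×Iω)/I = (0.0125, 0.6378, -2.0900)
ω + α·dt = (-0.8990, -0.4490, 1.0328)
q⊗(0,ω) = (-1.1702658, -0.1809674, -0.3218386, -0.9970708)
q + ½dt·q⊗(0,ω), renormalized = (-0.3951, -0.0745, -0.6914, 0.6003)
a = F/m = (0.6333, -0.1667, 0.2667)
p' = p + v·dt = (1.1600, 2.6600, -2.5440)
v + (F/m)dt = (2.0507, -0.5133, 0.7213)

p' = (1.1600, 2.6600, -2.5440)
q' = (-0.3951, -0.0745, -0.6914, 0.6003)
v' = (2.0507, -0.5133, 0.7213)
ω' = (-0.8990, -0.4490, 1.0328)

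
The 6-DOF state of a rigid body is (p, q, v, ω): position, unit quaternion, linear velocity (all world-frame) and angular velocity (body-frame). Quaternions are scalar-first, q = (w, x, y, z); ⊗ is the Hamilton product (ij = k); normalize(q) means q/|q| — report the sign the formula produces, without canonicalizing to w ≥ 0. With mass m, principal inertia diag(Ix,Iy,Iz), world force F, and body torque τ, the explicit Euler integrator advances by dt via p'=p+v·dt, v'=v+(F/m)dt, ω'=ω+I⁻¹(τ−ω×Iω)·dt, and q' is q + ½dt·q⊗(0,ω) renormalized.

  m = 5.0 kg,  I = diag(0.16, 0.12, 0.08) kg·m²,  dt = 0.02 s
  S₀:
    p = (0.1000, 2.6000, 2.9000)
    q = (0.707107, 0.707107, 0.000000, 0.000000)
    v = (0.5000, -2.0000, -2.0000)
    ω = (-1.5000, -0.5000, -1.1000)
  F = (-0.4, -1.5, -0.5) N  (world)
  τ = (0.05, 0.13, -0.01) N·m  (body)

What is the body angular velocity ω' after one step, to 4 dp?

ω×(Iω) gyroscopic = (-0.0220, 0.1320, -0.0300)
angular accel α = (0.4500, -0.0167, 0.2500)
ω' = ω + α·dt = (-1.4910, -0.5003, -1.0950)

ω' = (-1.4910, -0.5003, -1.0950)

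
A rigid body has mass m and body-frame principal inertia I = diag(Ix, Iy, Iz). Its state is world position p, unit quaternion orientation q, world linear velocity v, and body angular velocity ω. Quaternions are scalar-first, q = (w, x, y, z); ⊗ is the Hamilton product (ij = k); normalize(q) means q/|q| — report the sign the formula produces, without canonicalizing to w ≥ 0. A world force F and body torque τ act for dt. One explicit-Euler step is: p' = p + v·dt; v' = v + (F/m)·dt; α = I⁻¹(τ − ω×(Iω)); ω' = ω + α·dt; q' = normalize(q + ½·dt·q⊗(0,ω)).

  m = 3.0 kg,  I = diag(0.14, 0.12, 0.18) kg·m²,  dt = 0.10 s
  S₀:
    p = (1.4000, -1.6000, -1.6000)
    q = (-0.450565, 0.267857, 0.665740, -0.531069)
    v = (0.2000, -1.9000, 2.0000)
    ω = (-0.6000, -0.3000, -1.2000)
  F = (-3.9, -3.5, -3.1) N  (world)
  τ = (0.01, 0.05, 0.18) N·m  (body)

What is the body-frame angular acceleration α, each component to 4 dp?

gyro term ω×Iω = (0.0216, -0.0288, -0.0036)
(τ − ω×Iω)/I = (-0.0829, 0.6567, 1.0200)

α = (-0.0829, 0.6567, 1.0200)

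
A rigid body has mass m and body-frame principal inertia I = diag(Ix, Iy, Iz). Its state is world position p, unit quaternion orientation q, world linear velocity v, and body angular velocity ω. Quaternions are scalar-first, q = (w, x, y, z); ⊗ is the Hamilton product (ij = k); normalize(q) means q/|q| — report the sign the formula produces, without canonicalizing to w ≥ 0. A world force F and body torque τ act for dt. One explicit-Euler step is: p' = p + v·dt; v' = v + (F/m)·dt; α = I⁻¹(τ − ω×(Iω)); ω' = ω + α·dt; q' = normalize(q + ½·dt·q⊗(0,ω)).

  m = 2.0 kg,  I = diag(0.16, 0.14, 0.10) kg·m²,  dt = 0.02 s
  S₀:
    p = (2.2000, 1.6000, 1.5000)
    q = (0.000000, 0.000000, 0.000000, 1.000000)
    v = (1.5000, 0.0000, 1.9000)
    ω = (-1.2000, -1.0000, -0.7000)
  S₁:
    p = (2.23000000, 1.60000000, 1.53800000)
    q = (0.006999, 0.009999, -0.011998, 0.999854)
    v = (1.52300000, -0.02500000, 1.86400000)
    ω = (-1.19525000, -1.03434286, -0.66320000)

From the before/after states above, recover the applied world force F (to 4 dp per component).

F = (2.3000, -2.5000, -3.6000)

v₁ − v₀ = (0.02300000, -0.02500000, -0.03600000)
m·(v₁−v₀)/dt = (2.3000, -2.5000, -3.6000)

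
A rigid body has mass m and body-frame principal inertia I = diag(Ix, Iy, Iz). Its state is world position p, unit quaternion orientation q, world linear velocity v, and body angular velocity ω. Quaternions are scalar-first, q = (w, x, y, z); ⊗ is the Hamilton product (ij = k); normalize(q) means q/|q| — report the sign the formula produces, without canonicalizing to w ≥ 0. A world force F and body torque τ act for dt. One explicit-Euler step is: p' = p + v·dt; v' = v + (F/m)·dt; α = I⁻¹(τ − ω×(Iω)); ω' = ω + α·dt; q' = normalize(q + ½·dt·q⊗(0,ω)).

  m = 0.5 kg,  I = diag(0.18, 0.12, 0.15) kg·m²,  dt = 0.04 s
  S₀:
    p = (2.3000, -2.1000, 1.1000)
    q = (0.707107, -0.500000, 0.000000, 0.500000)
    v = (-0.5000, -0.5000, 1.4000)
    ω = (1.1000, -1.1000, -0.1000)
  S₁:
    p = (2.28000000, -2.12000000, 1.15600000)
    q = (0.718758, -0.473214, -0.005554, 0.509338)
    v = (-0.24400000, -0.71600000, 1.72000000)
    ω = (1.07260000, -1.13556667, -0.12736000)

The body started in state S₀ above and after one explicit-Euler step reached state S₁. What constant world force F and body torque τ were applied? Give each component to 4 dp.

ω₁ − ω₀ = (-0.02740000, -0.03556667, -0.02736000)
precession coupling = (0.0033, -0.0033, 0.0726)
τ = I·(Δω/dt) + ω₀×(Iω₀) = (-0.1200, -0.1100, -0.0300)
v₁ − v₀ = (0.25600000, -0.21600000, 0.32000000)
F = m·Δv/dt = (3.2000, -2.7000, 4.0000)

F = (3.2000, -2.7000, 4.0000)
τ = (-0.1200, -0.1100, -0.0300)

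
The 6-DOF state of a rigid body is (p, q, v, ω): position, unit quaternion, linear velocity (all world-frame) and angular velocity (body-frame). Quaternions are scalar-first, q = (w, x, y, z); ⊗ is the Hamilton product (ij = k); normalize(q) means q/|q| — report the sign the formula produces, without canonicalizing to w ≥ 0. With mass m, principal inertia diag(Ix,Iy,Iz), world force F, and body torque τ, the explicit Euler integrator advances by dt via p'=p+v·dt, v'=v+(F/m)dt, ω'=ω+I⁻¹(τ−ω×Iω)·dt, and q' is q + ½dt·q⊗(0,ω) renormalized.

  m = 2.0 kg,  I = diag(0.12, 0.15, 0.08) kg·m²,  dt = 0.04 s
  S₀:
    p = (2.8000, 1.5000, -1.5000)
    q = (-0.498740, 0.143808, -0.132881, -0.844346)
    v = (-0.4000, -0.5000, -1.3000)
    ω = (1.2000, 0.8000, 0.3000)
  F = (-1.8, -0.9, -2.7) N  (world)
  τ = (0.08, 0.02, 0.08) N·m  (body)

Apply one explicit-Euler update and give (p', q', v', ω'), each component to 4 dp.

p' = (2.7840, 1.4800, -1.5520)
q' = (-0.4948, 0.1445, -0.1619, -0.8415)
v' = (-0.4360, -0.5180, -1.3540)
ω' = (1.2323, 0.8015, 0.3256)

a = (-0.9000, -0.4500, -1.3500)
p' = p + v·dt = (2.7840, 1.4800, -1.5520)
v + (F/m)dt = (-0.4360, -0.5180, -1.3540)
ω×(Iω) gyroscopic = (-0.0168, 0.0144, 0.0288)
α = I⁻¹(τ − ω×Iω) = (0.8067, 0.0373, 0.6400)
ω + α·dt = (1.2323, 0.8015, 0.3256)
2q̇ = q⊗(0,ω) = (0.1870390, 0.0371245, -1.4553496, 0.1248816)
updated quaternion q' = (-0.4948, 0.1445, -0.1619, -0.8415)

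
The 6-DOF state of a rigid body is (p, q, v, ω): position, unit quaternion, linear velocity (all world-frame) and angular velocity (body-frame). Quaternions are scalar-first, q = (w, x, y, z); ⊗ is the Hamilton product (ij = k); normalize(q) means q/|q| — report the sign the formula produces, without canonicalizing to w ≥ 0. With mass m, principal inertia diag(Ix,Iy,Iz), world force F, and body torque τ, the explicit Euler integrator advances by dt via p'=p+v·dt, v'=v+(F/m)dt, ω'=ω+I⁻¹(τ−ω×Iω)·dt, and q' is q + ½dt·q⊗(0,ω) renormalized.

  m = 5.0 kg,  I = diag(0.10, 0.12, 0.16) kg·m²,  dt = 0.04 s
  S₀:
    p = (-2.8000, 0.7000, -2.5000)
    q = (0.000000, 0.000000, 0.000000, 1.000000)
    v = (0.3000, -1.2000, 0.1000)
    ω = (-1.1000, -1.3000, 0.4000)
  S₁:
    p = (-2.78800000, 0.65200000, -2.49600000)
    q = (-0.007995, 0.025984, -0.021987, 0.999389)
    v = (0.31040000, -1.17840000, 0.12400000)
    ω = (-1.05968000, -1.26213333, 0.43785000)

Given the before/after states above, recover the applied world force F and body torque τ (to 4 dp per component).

Δω = ω₁−ω₀ = (0.04032000, 0.03786667, 0.03785000)
I·α + gyro = (0.0800, 0.1400, 0.1800)
v₁ − v₀ = (0.01040000, 0.02160000, 0.02400000)
F = m·Δv/dt = (1.3000, 2.7000, 3.0000)

F = (1.3000, 2.7000, 3.0000)
τ = (0.0800, 0.1400, 0.1800)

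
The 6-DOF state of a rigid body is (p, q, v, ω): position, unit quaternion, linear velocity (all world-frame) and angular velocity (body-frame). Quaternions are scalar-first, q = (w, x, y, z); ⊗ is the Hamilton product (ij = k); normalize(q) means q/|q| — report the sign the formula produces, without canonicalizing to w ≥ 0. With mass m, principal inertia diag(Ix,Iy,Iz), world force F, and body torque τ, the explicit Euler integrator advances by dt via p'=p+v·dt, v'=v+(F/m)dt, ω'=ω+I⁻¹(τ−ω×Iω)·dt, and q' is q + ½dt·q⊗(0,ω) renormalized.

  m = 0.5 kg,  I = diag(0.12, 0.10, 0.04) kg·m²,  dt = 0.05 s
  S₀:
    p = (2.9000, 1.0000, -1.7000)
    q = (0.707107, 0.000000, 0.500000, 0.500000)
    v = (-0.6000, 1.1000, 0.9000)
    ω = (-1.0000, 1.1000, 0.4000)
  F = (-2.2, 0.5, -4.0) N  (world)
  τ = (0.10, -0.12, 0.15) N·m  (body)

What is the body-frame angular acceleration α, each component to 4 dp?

α = (1.0533, -0.8800, 3.2000)

gyro term ω×Iω = (-0.0264, -0.0320, 0.0220)
angular accel α = (1.0533, -0.8800, 3.2000)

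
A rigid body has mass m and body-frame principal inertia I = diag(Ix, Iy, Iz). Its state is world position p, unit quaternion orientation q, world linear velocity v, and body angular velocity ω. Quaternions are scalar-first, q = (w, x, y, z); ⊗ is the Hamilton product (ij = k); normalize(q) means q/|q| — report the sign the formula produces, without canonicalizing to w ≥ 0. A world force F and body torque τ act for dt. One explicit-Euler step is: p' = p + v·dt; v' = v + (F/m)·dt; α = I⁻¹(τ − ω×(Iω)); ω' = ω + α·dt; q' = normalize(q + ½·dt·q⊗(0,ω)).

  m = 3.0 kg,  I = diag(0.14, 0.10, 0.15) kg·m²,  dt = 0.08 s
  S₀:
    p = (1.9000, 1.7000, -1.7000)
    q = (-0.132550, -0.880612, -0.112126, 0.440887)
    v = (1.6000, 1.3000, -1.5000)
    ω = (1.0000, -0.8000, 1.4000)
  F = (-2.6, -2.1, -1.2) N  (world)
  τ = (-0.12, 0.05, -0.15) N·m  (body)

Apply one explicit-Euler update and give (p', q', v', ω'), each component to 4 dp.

a = (-0.8667, -0.7000, -0.4000)
new position p' = (2.0280, 1.8040, -1.8200)
v' = v + a·dt = (1.5307, 1.2440, -1.5320)
ω×(Iω) gyroscopic = (-0.0560, -0.0140, 0.0320)
α = I⁻¹(τ − ω×Iω) = (-0.4571, 0.6400, -1.2133)
ω + α·dt = (0.9634, -0.7488, 1.3029)
2q̇ = q⊗(0,ω) = (0.1736694, 0.0631832, 1.7797838, 0.6310456)
q + ½dt·q⊗(0,ω), renormalized = (-0.1252, -0.8756, -0.0408, 0.4648)

p' = (2.0280, 1.8040, -1.8200)
q' = (-0.1252, -0.8756, -0.0408, 0.4648)
v' = (1.5307, 1.2440, -1.5320)
ω' = (0.9634, -0.7488, 1.3029)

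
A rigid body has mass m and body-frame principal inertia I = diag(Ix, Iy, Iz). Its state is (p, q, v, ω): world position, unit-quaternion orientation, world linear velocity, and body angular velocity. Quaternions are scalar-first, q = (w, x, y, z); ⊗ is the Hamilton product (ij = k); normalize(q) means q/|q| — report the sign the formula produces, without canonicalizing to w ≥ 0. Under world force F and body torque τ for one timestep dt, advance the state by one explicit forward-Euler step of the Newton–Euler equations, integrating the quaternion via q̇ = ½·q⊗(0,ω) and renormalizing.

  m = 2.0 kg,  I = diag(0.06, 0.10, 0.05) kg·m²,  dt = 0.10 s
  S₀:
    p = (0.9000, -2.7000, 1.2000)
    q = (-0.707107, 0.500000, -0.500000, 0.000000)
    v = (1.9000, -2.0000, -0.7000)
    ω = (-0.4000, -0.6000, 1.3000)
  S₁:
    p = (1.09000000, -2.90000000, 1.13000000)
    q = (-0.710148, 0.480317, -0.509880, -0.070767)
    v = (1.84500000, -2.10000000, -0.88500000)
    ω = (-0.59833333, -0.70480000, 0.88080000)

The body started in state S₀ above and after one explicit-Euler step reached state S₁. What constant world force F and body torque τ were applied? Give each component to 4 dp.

F = (-1.1000, -2.0000, -3.7000)
τ = (-0.0800, -0.1100, -0.2000)

v₁ − v₀ = (-0.05500000, -0.10000000, -0.18500000)
F = m·Δv/dt = (-1.1000, -2.0000, -3.7000)
Δω = ω₁−ω₀ = (-0.19833333, -0.10480000, -0.41920000)
ω₀×(Iω₀) = (0.0390, -0.0052, 0.0096)
τ = I·(Δω/dt) + ω₀×(Iω₀) = (-0.0800, -0.1100, -0.2000)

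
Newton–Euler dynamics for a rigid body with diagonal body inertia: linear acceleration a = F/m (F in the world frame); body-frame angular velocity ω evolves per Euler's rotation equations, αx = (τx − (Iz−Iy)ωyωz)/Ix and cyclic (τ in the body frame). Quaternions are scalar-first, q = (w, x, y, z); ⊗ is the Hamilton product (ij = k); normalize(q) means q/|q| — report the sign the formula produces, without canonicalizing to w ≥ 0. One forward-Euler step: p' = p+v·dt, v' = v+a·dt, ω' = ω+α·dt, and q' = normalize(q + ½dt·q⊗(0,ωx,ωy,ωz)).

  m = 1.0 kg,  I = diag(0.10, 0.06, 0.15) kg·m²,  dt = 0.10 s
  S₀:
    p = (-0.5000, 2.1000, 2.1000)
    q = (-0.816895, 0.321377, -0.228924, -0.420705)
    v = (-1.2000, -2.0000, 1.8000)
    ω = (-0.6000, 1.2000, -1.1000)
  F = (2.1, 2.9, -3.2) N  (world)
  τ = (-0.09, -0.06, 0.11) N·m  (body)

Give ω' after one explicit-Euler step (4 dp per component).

ω' = (-0.5712, 1.1550, -1.0459)

precession coupling ω×(Iω) = (-0.1188, -0.0330, 0.0288)
angular accel α = (0.2880, -0.4500, 0.5413)
ω' = ω + α·dt = (-0.5712, 1.1550, -1.0459)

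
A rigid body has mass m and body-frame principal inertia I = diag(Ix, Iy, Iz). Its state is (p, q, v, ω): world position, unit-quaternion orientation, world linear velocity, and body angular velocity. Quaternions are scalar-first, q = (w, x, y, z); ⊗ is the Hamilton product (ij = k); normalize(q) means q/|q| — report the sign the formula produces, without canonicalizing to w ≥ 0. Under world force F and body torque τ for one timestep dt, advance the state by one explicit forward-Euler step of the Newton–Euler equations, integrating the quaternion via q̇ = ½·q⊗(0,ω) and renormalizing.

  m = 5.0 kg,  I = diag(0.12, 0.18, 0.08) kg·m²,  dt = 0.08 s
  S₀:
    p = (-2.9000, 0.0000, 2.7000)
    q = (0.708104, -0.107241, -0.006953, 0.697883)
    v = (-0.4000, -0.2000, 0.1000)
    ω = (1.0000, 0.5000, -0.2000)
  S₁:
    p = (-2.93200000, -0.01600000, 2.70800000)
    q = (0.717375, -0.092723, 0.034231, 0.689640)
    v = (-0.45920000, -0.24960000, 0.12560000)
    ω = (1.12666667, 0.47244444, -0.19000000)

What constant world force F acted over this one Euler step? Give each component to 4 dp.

velocity change Δv = (-0.05920000, -0.04960000, 0.02560000)
F = m·Δv/dt = (-3.7000, -3.1000, 1.6000)

F = (-3.7000, -3.1000, 1.6000)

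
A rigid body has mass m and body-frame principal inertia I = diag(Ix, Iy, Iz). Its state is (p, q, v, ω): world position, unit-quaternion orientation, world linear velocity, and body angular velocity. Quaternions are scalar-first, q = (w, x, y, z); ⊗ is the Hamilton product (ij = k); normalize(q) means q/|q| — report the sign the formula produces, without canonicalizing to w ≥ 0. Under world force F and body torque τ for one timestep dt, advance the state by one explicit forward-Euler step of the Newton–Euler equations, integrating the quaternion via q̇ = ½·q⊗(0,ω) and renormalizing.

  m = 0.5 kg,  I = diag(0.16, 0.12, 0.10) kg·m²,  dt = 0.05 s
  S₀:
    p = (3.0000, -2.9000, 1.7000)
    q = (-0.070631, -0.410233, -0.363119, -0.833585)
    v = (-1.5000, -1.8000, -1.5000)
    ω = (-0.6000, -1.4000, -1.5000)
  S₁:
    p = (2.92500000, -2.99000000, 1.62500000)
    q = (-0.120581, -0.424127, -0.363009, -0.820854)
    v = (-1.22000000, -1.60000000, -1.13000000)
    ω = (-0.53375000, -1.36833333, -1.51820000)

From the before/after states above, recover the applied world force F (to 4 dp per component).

F = (2.8000, 2.0000, 3.7000)

Δv = v₁−v₀ = (0.28000000, 0.20000000, 0.37000000)
m·(v₁−v₀)/dt = (2.8000, 2.0000, 3.7000)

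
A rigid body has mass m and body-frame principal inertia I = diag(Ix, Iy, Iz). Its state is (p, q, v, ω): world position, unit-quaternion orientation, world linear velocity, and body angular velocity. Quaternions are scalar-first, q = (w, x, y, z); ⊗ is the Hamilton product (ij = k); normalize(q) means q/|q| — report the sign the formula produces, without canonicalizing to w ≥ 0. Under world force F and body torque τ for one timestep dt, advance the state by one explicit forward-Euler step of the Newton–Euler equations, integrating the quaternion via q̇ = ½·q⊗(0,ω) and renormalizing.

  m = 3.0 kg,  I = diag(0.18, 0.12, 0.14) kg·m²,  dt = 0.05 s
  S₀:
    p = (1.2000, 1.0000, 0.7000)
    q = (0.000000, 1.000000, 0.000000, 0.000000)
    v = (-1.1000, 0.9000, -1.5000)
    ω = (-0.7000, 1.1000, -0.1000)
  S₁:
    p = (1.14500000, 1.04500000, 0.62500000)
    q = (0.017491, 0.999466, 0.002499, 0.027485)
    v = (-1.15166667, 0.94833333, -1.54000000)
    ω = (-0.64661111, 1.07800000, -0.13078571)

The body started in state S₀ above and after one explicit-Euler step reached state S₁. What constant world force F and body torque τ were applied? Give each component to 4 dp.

v₁ − v₀ = (-0.05166667, 0.04833333, -0.04000000)
applied force F = (-3.1000, 2.9000, -2.4000)
Δω = ω₁−ω₀ = (0.05338889, -0.02200000, -0.03078571)
gyro term ω₀×Iω₀ = (-0.0022, 0.0028, 0.0462)
applied torque τ = (0.1900, -0.0500, -0.0400)

F = (-3.1000, 2.9000, -2.4000)
τ = (0.1900, -0.0500, -0.0400)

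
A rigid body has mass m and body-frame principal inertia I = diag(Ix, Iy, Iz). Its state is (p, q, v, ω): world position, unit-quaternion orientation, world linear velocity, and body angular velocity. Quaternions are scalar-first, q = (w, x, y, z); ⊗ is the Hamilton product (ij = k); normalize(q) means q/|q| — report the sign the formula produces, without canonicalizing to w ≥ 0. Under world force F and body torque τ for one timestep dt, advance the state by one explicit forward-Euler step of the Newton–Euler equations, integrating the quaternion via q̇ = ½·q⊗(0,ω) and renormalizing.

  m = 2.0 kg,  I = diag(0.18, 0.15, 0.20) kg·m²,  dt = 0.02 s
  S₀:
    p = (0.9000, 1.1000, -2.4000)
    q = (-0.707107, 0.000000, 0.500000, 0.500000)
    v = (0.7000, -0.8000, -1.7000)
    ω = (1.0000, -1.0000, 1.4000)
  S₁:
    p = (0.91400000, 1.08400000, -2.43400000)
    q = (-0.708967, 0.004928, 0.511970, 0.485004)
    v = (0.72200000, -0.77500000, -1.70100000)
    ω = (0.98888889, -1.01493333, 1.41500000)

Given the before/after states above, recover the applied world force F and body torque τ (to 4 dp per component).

velocity change Δv = (0.02200000, 0.02500000, -0.00100000)
F = m·Δv/dt = (2.2000, 2.5000, -0.1000)
ω₁ − ω₀ = (-0.01111111, -0.01493333, 0.01500000)
gyro term ω₀×Iω₀ = (-0.0700, -0.0280, 0.0300)
applied torque τ = (-0.1700, -0.1400, 0.1800)

F = (2.2000, 2.5000, -0.1000)
τ = (-0.1700, -0.1400, 0.1800)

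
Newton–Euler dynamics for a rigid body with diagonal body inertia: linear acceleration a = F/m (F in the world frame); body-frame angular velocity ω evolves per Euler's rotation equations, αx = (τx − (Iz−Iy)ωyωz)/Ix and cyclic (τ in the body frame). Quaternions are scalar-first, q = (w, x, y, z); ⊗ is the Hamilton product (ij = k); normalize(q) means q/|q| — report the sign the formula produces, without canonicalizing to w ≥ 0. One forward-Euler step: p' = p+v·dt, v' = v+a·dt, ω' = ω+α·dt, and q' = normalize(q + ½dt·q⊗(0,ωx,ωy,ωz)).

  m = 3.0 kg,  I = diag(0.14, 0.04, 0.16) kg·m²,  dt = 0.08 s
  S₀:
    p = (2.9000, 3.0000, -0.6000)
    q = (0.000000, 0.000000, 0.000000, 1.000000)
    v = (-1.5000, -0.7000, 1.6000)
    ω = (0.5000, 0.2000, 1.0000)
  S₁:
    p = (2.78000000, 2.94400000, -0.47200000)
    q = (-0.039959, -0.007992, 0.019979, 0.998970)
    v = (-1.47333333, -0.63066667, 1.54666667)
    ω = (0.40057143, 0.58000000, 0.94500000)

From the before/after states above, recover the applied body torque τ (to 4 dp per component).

τ = (-0.1500, 0.1800, -0.1200)

ω₁ − ω₀ = (-0.09942857, 0.38000000, -0.05500000)
gyro term ω₀×Iω₀ = (0.0240, -0.0100, -0.0100)
τ = I·(Δω/dt) + ω₀×(Iω₀) = (-0.1500, 0.1800, -0.1200)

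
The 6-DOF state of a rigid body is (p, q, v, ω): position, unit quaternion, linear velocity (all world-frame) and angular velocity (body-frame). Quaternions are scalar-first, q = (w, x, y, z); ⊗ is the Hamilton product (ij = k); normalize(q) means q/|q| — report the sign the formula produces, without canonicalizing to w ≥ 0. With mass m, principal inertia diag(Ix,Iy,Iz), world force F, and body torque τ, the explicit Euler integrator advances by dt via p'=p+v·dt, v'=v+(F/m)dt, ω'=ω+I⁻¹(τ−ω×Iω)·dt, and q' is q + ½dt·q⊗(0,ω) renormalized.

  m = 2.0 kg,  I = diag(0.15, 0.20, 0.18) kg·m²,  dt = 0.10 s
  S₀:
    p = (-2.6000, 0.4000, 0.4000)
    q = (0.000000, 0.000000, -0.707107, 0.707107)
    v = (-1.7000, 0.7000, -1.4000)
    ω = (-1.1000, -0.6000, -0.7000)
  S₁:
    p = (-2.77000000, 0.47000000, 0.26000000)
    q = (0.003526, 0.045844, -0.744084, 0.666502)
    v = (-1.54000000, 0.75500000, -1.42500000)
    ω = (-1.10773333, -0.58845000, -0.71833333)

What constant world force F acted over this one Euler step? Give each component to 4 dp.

v₁ − v₀ = (0.16000000, 0.05500000, -0.02500000)
F = m·Δv/dt = (3.2000, 1.1000, -0.5000)

F = (3.2000, 1.1000, -0.5000)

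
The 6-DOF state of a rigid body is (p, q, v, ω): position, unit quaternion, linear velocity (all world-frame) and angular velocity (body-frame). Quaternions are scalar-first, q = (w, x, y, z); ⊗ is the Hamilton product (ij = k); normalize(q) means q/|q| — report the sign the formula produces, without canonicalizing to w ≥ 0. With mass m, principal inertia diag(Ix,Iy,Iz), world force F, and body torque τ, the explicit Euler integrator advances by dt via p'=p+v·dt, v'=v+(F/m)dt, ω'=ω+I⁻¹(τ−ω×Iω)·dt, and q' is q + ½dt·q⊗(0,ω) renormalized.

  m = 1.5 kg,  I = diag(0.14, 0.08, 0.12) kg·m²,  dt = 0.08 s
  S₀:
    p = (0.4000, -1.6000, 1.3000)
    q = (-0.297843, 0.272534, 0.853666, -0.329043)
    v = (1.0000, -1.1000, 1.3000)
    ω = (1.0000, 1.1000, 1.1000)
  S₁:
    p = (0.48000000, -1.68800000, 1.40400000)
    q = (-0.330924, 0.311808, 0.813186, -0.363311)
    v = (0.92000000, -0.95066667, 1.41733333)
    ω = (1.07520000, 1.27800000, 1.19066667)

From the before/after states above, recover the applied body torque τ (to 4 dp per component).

rate change Δω = (0.07520000, 0.17800000, 0.09066667)
gyro term ω₀×Iω₀ = (0.0484, 0.0220, -0.0660)
τ = I·(Δω/dt) + ω₀×(Iω₀) = (0.1800, 0.2000, 0.0700)

τ = (0.1800, 0.2000, 0.0700)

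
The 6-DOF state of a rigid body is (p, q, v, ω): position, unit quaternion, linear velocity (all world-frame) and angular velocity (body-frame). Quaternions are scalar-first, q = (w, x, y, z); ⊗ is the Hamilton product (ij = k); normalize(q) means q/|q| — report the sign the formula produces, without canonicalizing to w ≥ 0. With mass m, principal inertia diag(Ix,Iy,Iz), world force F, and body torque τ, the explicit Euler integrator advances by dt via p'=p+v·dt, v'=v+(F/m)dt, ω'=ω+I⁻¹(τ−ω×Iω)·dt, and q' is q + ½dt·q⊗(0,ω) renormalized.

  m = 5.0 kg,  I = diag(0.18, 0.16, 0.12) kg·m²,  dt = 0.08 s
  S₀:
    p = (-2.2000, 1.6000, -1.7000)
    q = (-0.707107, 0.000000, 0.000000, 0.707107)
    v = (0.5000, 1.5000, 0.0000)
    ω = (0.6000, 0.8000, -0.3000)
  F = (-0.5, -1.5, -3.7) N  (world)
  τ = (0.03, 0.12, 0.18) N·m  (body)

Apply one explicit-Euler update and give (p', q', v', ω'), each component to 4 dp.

p' = (-2.1600, 1.7200, -1.7000)
q' = (-0.6980, -0.0396, -0.0057, 0.7150)
v' = (0.4920, 1.4760, -0.0592)
ω' = (0.6091, 0.8654, -0.1736)

(τ − ω×Iω)/I = (0.1133, 0.8175, 1.5800)
ω + α·dt = (0.6091, 0.8654, -0.1736)
Hamilton product q⊗(0,ω) = (0.2121321, -0.9899498, -0.1414214, 0.2121321)
q' = normalize(q + ½dt·q⊗(0,ω)) = (-0.6980, -0.0396, -0.0057, 0.7150)
linear accel F/m = (-0.1000, -0.3000, -0.7400)
p' = p + v·dt = (-2.1600, 1.7200, -1.7000)
new velocity v' = (0.4920, 1.4760, -0.0592)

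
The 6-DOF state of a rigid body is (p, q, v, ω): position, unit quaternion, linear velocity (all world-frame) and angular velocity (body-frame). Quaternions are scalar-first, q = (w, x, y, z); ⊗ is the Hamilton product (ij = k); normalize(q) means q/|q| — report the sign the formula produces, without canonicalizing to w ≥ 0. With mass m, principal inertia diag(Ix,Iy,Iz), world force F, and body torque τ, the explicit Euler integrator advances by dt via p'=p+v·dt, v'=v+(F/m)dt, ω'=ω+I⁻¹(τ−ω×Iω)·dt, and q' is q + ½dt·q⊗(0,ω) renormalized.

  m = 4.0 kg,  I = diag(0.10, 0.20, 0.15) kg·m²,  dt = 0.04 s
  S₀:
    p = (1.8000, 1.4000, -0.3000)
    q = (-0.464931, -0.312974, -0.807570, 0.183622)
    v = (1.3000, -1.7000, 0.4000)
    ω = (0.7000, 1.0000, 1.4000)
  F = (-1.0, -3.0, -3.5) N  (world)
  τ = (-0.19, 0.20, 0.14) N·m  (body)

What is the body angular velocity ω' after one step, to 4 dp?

precession coupling ω×(Iω) = (-0.0700, -0.0490, 0.0700)
α = I⁻¹(τ − ω×Iω) = (-1.2000, 1.2450, 0.4667)
ω + α·dt = (0.6520, 1.0498, 1.4187)

ω' = (0.6520, 1.0498, 1.4187)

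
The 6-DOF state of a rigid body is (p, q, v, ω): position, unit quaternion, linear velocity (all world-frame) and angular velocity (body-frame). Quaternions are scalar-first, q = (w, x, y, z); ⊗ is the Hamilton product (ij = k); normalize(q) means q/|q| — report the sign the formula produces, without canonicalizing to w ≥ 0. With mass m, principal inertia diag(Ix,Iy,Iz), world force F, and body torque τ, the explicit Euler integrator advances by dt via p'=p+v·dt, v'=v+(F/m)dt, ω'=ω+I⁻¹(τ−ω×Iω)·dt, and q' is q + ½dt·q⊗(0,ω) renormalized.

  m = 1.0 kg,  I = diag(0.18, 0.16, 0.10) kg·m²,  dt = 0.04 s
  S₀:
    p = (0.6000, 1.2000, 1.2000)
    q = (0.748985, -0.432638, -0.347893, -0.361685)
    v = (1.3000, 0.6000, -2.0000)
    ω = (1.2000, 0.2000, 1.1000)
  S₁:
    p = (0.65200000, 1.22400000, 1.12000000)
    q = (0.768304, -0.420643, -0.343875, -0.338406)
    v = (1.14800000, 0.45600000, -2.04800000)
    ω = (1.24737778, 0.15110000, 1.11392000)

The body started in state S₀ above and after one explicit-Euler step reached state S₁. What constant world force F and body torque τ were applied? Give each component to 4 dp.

v₁ − v₀ = (-0.15200000, -0.14400000, -0.04800000)
F = m·Δv/dt = (-3.8000, -3.6000, -1.2000)
Δω = ω₁−ω₀ = (0.04737778, -0.04890000, 0.01392000)
ω₀×(Iω₀) = (-0.0132, 0.1056, -0.0048)
applied torque τ = (0.2000, -0.0900, 0.0300)

F = (-3.8000, -3.6000, -1.2000)
τ = (0.2000, -0.0900, 0.0300)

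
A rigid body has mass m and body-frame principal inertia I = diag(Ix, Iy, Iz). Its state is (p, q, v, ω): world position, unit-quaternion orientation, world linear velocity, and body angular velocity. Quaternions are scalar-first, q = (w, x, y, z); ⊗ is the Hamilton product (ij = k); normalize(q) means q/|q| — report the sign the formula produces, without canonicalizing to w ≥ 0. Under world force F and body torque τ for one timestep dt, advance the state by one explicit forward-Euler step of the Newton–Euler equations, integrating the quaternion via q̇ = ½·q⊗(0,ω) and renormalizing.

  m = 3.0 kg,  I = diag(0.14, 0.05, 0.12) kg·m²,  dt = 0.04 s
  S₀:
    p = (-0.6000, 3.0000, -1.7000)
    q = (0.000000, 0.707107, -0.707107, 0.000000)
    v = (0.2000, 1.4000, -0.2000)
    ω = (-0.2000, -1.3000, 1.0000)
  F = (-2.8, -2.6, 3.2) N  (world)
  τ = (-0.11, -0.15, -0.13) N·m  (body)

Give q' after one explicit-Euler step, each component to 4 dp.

q' = (-0.0155, 0.6926, -0.7209, -0.0212)

2q̇ = q⊗(0,ω) = (-0.7778177, -0.7071070, -0.7071070, -1.0606605)
q' = normalize(q + ½dt·q⊗(0,ω)) = (-0.0155, 0.6926, -0.7209, -0.0212)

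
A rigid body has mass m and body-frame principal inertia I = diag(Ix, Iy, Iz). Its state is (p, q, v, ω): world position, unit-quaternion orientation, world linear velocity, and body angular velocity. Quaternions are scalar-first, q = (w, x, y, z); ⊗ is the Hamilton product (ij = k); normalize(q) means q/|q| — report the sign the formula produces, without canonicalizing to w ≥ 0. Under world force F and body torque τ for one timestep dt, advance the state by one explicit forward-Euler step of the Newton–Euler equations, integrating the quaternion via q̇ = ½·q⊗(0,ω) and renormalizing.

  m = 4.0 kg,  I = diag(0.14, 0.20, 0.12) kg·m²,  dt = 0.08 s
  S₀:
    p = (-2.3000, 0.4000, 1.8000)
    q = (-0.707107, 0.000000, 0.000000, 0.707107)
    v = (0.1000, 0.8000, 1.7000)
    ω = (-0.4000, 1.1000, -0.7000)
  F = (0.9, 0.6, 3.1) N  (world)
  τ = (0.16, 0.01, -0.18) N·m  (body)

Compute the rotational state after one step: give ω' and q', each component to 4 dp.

angular accel α = (0.7029, 0.0220, -1.2800)
new body rate ω' = (-0.3438, 1.1018, -0.8024)
2q̇ = q⊗(0,ω) = (0.4949749, -0.4949749, -1.0606605, 0.4949749)
q + ½dt·q⊗(0,ω), renormalized = (-0.6863, -0.0198, -0.0424, 0.7258)

ω' = (-0.3438, 1.1018, -0.8024)
q' = (-0.6863, -0.0198, -0.0424, 0.7258)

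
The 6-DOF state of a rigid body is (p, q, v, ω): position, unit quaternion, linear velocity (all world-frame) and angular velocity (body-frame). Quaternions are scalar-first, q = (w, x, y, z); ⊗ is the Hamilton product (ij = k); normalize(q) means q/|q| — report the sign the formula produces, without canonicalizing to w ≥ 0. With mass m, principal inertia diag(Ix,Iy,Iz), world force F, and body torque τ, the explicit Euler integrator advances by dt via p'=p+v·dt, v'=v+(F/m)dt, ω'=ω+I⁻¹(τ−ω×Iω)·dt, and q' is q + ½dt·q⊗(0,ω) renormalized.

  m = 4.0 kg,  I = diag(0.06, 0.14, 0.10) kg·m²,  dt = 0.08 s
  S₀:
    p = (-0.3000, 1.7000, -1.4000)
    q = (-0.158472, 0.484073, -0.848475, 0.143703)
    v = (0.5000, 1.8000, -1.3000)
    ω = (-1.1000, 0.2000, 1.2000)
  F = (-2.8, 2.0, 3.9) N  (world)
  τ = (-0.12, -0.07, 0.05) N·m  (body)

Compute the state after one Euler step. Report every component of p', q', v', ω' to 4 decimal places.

gyro term ω×Iω = (-0.0096, 0.0528, -0.0176)
angular accel α = (-1.8400, -0.8771, 0.6760)
ω + α·dt = (-1.2472, 0.1298, 1.2541)
Hamilton product q⊗(0,ω) = (0.5297317, -0.8725914, -0.7706553, -1.0266743)
updated quaternion q' = (-0.1370, 0.4482, -0.8774, 0.1024)
p' = p + v·dt = (-0.2600, 1.8440, -1.5040)
v + (F/m)dt = (0.4440, 1.8400, -1.2220)

p' = (-0.2600, 1.8440, -1.5040)
q' = (-0.1370, 0.4482, -0.8774, 0.1024)
v' = (0.4440, 1.8400, -1.2220)
ω' = (-1.2472, 0.1298, 1.2541)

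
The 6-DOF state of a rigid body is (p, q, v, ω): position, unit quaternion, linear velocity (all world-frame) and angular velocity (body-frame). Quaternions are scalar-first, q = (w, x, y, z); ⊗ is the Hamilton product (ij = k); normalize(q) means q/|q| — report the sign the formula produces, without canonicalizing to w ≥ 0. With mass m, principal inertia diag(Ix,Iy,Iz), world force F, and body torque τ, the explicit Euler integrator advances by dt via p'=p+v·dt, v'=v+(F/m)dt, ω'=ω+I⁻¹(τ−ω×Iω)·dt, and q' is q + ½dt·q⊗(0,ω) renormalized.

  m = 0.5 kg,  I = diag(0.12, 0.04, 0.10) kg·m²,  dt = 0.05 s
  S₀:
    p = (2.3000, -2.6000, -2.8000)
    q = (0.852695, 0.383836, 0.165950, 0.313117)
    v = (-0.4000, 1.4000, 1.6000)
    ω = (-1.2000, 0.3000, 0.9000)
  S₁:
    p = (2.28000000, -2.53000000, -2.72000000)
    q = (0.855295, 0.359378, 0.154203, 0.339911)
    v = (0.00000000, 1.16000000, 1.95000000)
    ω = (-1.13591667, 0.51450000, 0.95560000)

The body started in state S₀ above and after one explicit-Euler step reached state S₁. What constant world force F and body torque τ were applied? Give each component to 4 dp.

Δv = v₁−v₀ = (0.40000000, -0.24000000, 0.35000000)
applied force F = (4.0000, -2.4000, 3.5000)
ω₁ − ω₀ = (0.06408333, 0.21450000, 0.05560000)
precession coupling = (0.0162, -0.0216, 0.0288)
τ = I·(Δω/dt) + ω₀×(Iω₀) = (0.1700, 0.1500, 0.1400)

F = (4.0000, -2.4000, 3.5000)
τ = (0.1700, 0.1500, 0.1400)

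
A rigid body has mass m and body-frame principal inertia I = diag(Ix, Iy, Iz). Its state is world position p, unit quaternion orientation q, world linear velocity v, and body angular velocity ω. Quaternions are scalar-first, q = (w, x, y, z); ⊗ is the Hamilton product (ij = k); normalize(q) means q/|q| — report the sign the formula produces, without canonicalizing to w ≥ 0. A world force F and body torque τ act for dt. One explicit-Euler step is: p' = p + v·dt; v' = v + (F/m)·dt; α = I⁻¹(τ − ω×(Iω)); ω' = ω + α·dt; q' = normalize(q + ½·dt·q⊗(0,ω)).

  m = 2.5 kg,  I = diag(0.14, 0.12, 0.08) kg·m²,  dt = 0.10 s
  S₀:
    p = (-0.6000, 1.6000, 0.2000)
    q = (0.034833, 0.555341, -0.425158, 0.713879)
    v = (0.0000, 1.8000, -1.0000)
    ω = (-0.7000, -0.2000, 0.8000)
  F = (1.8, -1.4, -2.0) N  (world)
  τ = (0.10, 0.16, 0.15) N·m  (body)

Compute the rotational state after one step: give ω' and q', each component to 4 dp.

angular accel α = (0.6686, 1.6133, 1.9100)
ω + α·dt = (-0.6331, -0.0387, 0.9910)
2q̇ = q⊗(0,ω) = (-0.2673961, -0.2217337, -0.9509547, -0.3808124)
updated quaternion q' = (0.0214, 0.5435, -0.4720, 0.6938)

ω' = (-0.6331, -0.0387, 0.9910)
q' = (0.0214, 0.5435, -0.4720, 0.6938)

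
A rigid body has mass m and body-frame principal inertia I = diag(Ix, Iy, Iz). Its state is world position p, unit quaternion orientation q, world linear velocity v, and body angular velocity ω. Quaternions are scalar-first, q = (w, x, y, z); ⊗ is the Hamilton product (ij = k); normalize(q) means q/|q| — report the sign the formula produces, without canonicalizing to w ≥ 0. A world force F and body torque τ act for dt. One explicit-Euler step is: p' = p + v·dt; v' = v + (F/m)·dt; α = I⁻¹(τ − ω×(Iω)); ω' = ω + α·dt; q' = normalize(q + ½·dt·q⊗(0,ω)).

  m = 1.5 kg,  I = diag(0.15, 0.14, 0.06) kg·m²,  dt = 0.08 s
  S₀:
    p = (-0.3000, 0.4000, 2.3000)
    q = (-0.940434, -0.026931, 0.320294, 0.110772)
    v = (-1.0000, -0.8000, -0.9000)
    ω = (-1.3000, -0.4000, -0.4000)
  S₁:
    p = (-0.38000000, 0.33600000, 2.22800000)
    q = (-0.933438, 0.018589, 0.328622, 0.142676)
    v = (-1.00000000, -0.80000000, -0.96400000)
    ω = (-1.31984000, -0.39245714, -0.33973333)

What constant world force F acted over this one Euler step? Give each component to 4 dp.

F = (0.0000, 0.0000, -1.2000)

velocity change Δv = (0.00000000, 0.00000000, -0.06400000)
F = m·Δv/dt = (0.0000, 0.0000, -1.2000)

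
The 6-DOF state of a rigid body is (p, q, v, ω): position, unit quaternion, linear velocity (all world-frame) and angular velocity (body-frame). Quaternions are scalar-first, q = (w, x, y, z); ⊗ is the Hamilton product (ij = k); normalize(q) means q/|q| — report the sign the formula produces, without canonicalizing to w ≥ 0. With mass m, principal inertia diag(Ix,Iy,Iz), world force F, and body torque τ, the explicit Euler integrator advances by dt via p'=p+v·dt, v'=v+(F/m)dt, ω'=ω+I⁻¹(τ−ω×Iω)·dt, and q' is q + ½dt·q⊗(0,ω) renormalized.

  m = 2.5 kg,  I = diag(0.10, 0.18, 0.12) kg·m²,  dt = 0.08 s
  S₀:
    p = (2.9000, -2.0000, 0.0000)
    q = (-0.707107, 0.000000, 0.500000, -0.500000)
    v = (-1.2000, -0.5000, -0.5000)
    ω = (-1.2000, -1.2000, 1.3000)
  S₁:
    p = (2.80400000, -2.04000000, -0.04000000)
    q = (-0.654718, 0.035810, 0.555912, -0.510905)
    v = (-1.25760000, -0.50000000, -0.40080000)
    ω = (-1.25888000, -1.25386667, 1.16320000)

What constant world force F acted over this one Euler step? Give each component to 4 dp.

v₁ − v₀ = (-0.05760000, 0.00000000, 0.09920000)
applied force F = (-1.8000, 0.0000, 3.1000)

F = (-1.8000, 0.0000, 3.1000)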